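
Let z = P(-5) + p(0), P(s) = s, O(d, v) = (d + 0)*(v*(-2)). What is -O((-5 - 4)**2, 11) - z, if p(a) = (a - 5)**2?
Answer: 1762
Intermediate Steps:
O(d, v) = -2*d*v (O(d, v) = d*(-2*v) = -2*d*v)
p(a) = (-5 + a)**2
z = 20 (z = -5 + (-5 + 0)**2 = -5 + (-5)**2 = -5 + 25 = 20)
-O((-5 - 4)**2, 11) - z = -(-2)*(-5 - 4)**2*11 - 1*20 = -(-2)*(-9)**2*11 - 20 = -(-2)*81*11 - 20 = -1*(-1782) - 20 = 1782 - 20 = 1762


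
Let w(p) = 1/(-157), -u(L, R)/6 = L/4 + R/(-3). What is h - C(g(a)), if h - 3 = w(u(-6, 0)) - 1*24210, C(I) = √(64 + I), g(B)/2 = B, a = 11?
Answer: -3800500/157 - √86 ≈ -24216.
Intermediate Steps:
g(B) = 2*B
u(L, R) = 2*R - 3*L/2 (u(L, R) = -6*(L/4 + R/(-3)) = -6*(L*(¼) + R*(-⅓)) = -6*(L/4 - R/3) = -6*(-R/3 + L/4) = 2*R - 3*L/2)
w(p) = -1/157
h = -3800500/157 (h = 3 + (-1/157 - 1*24210) = 3 + (-1/157 - 24210) = 3 - 3800971/157 = -3800500/157 ≈ -24207.)
h - C(g(a)) = -3800500/157 - √(64 + 2*11) = -3800500/157 - √(64 + 22) = -3800500/157 - √86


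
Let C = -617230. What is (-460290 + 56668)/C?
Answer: 201811/308615 ≈ 0.65392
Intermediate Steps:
(-460290 + 56668)/C = (-460290 + 56668)/(-617230) = -403622*(-1/617230) = 201811/308615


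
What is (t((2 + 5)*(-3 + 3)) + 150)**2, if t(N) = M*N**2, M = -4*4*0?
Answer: 22500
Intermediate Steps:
M = 0 (M = -16*0 = 0)
t(N) = 0 (t(N) = 0*N**2 = 0)
(t((2 + 5)*(-3 + 3)) + 150)**2 = (0 + 150)**2 = 150**2 = 22500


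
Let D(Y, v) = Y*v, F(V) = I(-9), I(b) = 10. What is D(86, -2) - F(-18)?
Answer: -182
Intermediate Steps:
F(V) = 10
D(86, -2) - F(-18) = 86*(-2) - 1*10 = -172 - 10 = -182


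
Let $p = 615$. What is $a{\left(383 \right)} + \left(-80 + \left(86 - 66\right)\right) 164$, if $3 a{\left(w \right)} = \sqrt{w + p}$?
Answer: $-9840 + \frac{\sqrt{998}}{3} \approx -9829.5$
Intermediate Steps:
$a{\left(w \right)} = \frac{\sqrt{615 + w}}{3}$ ($a{\left(w \right)} = \frac{\sqrt{w + 615}}{3} = \frac{\sqrt{615 + w}}{3}$)
$a{\left(383 \right)} + \left(-80 + \left(86 - 66\right)\right) 164 = \frac{\sqrt{615 + 383}}{3} + \left(-80 + \left(86 - 66\right)\right) 164 = \frac{\sqrt{998}}{3} + \left(-80 + 20\right) 164 = \frac{\sqrt{998}}{3} - 9840 = -9840 + \frac{\sqrt{998}}{3}$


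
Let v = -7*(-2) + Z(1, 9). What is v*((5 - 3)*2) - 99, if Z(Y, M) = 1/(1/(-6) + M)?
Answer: -2255/53 ≈ -42.547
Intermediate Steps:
Z(Y, M) = 1/(-⅙ + M)
v = 748/53 (v = -7*(-2) + 6/(-1 + 6*9) = 14 + 6/(-1 + 54) = 14 + 6/53 = 748/53 ≈ 14.113)
v*((5 - 3)*2) - 99 = 748*((5 - 3)*2)/53 - 99 = 748*(2*2)/53 - 99 = (748/53)*4 - 99 = 2992/53 - 99 = -2255/53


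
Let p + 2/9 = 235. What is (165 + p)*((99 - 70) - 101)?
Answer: -28784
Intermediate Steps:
p = 2113/9 (p = -2/9 + 235 = 2113/9 ≈ 234.78)
(165 + p)*((99 - 70) - 101) = (165 + 2113/9)*((99 - 70) - 101) = 3598*(29 - 101)/9 = (3598/9)*(-72) = -28784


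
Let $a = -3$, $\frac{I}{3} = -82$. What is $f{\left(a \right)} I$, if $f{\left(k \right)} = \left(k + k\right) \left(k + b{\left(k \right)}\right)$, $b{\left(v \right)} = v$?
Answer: $-8856$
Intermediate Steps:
$I = -246$ ($I = 3 \left(-82\right) = -246$)
$f{\left(k \right)} = 4 k^{2}$ ($f{\left(k \right)} = \left(k + k\right) \left(k + k\right) = 2 k 2 k = 4 k^{2}$)
$f{\left(a \right)} I = 4 \left(-3\right)^{2} \left(-246\right) = 4 \cdot 9 \left(-246\right) = 36 \left(-246\right) = -8856$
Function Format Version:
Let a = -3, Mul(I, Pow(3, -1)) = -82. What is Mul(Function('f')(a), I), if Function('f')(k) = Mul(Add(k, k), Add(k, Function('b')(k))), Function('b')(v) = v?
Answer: -8856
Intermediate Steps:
I = -246 (I = Mul(3, -82) = -246)
Function('f')(k) = Mul(4, Pow(k, 2)) (Function('f')(k) = Mul(Add(k, k), Add(k, k)) = Mul(Mul(2, k), Mul(2, k)) = Mul(4, Pow(k, 2)))
Mul(Function('f')(a), I) = Mul(Mul(4, Pow(-3, 2)), -246) = Mul(Mul(4, 9), -246) = Mul(36, -246) = -8856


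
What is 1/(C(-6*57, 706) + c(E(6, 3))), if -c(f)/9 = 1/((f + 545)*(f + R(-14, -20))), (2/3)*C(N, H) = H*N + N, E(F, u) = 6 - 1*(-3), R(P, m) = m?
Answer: -6094/2210238945 ≈ -2.7572e-6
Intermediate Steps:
E(F, u) = 9 (E(F, u) = 6 + 3 = 9)
C(N, H) = 3*N/2 + 3*H*N/2 (C(N, H) = 3*(H*N + N)/2 = 3*(N + H*N)/2 = 3*N/2 + 3*H*N/2)
c(f) = -9/((-20 + f)*(545 + f)) (c(f) = -9*1/((f - 20)*(f + 545)) = -9*1/((-20 + f)*(545 + f)) = -9/((-20 + f)*(545 + f)))
1/(C(-6*57, 706) + c(E(6, 3))) = 1/(3*(-6*57)*(1 + 706)/2 - 9/(-10900 + 9² + 525*9)) = 1/((3/2)*(-342)*707 - 9/(-10900 + 81 + 4725)) = 1/(-362691 - 9/(-6094)) = 1/(-362691 - 9*(-1/6094)) = 1/(-362691 + 9/6094) = 1/(-2210238945/6094) = -6094/2210238945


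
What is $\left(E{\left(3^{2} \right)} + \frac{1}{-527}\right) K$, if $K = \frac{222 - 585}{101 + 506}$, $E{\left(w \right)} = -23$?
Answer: $\frac{4400286}{319889} \approx 13.756$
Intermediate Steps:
$K = - \frac{363}{607} \approx -0.59802$
$\left(E{\left(3^{2} \right)} + \frac{1}{-527}\right) K = \left(-23 + \frac{1}{-527}\right) \left(- \frac{363}{607}\right) = \left(-23 - \frac{1}{527}\right) \left(- \frac{363}{607}\right) = \left(- \frac{12122}{527}\right) \left(- \frac{363}{607}\right) = \frac{4400286}{319889}$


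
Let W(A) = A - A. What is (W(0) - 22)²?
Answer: 484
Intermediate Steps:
W(A) = 0
(W(0) - 22)² = (0 - 22)² = (-22)² = 484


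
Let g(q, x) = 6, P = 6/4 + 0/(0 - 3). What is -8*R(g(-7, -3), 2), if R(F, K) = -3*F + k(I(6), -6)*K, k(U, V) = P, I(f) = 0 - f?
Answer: 120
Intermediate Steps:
I(f) = -f
P = 3/2 (P = 6*(¼) + 0/(-3) = 3/2 + 0*(-⅓) = 3/2 + 0 = 3/2 ≈ 1.5000)
k(U, V) = 3/2
R(F, K) = -3*F + 3*K/2
-8*R(g(-7, -3), 2) = -8*(-3*6 + (3/2)*2) = -8*(-18 + 3) = -8*(-15) = 120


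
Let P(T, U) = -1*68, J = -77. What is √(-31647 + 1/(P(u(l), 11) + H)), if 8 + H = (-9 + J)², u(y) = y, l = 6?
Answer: I*√423930551370/3660 ≈ 177.9*I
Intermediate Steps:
P(T, U) = -68
H = 7388 (H = -8 + (-9 - 77)² = -8 + (-86)² = -8 + 7396 = 7388)
√(-31647 + 1/(P(u(l), 11) + H)) = √(-31647 + 1/(-68 + 7388)) = √(-31647 + 1/7320) = √(-231656039/7320) = I*√423930551370/3660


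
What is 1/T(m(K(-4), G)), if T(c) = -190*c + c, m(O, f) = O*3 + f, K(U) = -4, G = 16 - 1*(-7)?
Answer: -1/2079 ≈ -0.00048100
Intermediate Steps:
G = 23 (G = 16 + 7 = 23)
m(O, f) = f + 3*O (m(O, f) = 3*O + f = f + 3*O)
T(c) = -189*c
1/T(m(K(-4), G)) = 1/(-189*(23 + 3*(-4))) = 1/(-189*(23 - 12)) = 1/(-189*11) = 1/(-2079) = -1/2079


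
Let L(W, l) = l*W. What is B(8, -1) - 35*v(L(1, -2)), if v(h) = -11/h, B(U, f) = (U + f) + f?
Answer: -373/2 ≈ -186.50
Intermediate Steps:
L(W, l) = W*l
B(U, f) = U + 2*f
B(8, -1) - 35*v(L(1, -2)) = (8 + 2*(-1)) - (-385)/(1*(-2)) = (8 - 2) - (-385)/(-2) = 6 - (-385)*(-1)/2 = 6 - 35*11/2 = 6 - 385/2 = -373/2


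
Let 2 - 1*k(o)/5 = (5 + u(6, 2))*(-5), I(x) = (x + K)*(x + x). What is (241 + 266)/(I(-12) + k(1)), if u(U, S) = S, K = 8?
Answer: 507/281 ≈ 1.8043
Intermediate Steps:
I(x) = 2*x*(8 + x) (I(x) = (x + 8)*(x + x) = (8 + x)*(2*x) = 2*x*(8 + x))
k(o) = 185 (k(o) = 10 - 5*(5 + 2)*(-5) = 10 - 35*(-5) = 10 - 5*(-35) = 10 + 175 = 185)
(241 + 266)/(I(-12) + k(1)) = (241 + 266)/(2*(-12)*(8 - 12) + 185) = 507/(2*(-12)*(-4) + 185) = 507/(96 + 185) = 507/281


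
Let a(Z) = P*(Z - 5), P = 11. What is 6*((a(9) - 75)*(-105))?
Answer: 19530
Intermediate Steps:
a(Z) = -55 + 11*Z (a(Z) = 11*(Z - 5) = 11*(-5 + Z) = -55 + 11*Z)
6*((a(9) - 75)*(-105)) = 6*(((-55 + 11*9) - 75)*(-105)) = 6*(((-55 + 99) - 75)*(-105)) = 6*((44 - 75)*(-105)) = 6*(-31*(-105)) = 6*3255 = 19530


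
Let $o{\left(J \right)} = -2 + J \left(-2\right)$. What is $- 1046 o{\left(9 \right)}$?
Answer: $20920$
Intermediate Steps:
$o{\left(J \right)} = -2 - 2 J$
$- 1046 o{\left(9 \right)} = - 1046 \left(-2 - 18\right) = \left(-1046\right) \left(-20\right) = 20920$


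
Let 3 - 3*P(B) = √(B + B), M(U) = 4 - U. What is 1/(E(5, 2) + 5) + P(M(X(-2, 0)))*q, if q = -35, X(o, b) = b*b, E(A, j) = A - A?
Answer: -174/5 + 70*√2/3 ≈ -1.8017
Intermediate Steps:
E(A, j) = 0
X(o, b) = b²
P(B) = 1 - √2*√B/3 (P(B) = 1 - √(B + B)/3 = 1 - √2*√B/3)
1/(E(5, 2) + 5) + P(M(X(-2, 0)))*q = 1/(0 + 5) + (1 - √2*√(4 - 1*0²)/3)*(-35) = 1/5 + (1 - √2*√(4 - 1*0)/3)*(-35) = ⅕ + (1 - √2*√(4 + 0)/3)*(-35) = ⅕ + (1 - √2*√4/3)*(-35) = ⅕ + (1 - ⅓*√2*2)*(-35) = ⅕ + (1 - 2*√2/3)*(-35) = ⅕ + (-35 + 70*√2/3) = -174/5 + 70*√2/3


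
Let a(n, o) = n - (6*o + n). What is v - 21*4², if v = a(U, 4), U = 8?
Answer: -360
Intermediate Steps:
a(n, o) = -6*o (a(n, o) = n - (n + 6*o) = n + (-n - 6*o) = -6*o)
v = -24 (v = -6*4 = -24)
v - 21*4² = -24 - 21*4² = -24 - 21*16 = -24 - 336 = -360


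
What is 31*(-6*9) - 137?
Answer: -1811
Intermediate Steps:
31*(-6*9) - 137 = 31*(-54) - 137 = -1674 - 137 = -1811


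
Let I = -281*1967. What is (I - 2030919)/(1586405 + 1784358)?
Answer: -2583646/3370763 ≈ -0.76649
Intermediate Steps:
I = -552727
(I - 2030919)/(1586405 + 1784358) = (-552727 - 2030919)/(1586405 + 1784358) = -2583646/3370763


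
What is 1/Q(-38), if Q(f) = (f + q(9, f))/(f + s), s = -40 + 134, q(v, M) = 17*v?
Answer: 56/115 ≈ 0.48696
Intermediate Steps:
s = 94
Q(f) = (153 + f)/(94 + f) (Q(f) = (f + 17*9)/(f + 94) = (f + 153)/(94 + f) = (153 + f)/(94 + f))
1/Q(-38) = 1/((153 - 38)/(94 - 38)) = 1/(115/56) = 56/115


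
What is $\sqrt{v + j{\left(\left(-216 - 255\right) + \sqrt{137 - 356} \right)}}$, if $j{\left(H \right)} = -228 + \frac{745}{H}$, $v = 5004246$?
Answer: $\sqrt{\frac{-2356891733 + 5004018 i \sqrt{219}}{-471 + i \sqrt{219}}} \approx 2237.0 - 8.0 \cdot 10^{-6} i$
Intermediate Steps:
$\sqrt{v + j{\left(\left(-216 - 255\right) + \sqrt{137 - 356} \right)}} = \sqrt{5004246 - \left(228 - \frac{745}{\left(-216 - 255\right) + \sqrt{137 - 356}}\right)} = \sqrt{5004246 - \left(228 - \frac{745}{-471 + \sqrt{-219}}\right)} = \sqrt{5004246 - \left(228 - \frac{745}{-471 + i \sqrt{219}}\right)} = \sqrt{5004018 + \frac{745}{-471 + i \sqrt{219}}}$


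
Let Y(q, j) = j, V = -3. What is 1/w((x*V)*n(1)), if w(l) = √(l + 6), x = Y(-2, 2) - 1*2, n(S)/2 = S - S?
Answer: √6/6 ≈ 0.40825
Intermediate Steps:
n(S) = 0 (n(S) = 2*(S - S) = 2*0 = 0)
x = 0 (x = 2 - 1*2 = 2 - 2 = 0)
w(l) = √(6 + l)
1/w((x*V)*n(1)) = 1/(√(6 + (0*(-3))*0)) = 1/(√(6 + 0*0)) = 1/(√(6 + 0)) = 1/(√6) = √6/6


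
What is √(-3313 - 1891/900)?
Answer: I*√2983591/30 ≈ 57.577*I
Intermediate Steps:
√(-3313 - 1891/900) = √(-2983591/900) = I*√2983591/30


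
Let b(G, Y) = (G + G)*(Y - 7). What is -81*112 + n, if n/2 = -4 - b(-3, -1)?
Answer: -9176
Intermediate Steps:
b(G, Y) = 2*G*(-7 + Y) (b(G, Y) = (2*G)*(-7 + Y) = 2*G*(-7 + Y))
n = -104 (n = 2*(-4 - 2*(-3)*(-7 - 1)) = 2*(-4 - 2*(-3)*(-8)) = 2*(-4 - 1*48) = 2*(-4 - 48) = 2*(-52) = -104)
-81*112 + n = -81*112 - 104 = -9072 - 104 = -9176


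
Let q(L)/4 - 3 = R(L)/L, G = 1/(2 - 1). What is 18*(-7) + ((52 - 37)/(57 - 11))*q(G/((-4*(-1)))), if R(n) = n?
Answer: -2778/23 ≈ -120.78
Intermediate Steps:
G = 1 (G = 1/1 = 1)
q(L) = 16 (q(L) = 12 + 4*(L/L) = 12 + 4*1 = 12 + 4 = 16)
18*(-7) + ((52 - 37)/(57 - 11))*q(G/((-4*(-1)))) = 18*(-7) + ((52 - 37)/(57 - 11))*16 = -126 + (15/46)*16 = -126 + 120/23 = -2778/23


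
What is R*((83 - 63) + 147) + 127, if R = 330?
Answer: 55237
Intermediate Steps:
R*((83 - 63) + 147) + 127 = 330*((83 - 63) + 147) + 127 = 330*(20 + 147) + 127 = 330*167 + 127 = 55110 + 127 = 55237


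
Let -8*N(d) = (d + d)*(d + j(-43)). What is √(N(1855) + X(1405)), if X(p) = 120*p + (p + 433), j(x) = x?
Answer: 227*I*√13 ≈ 818.46*I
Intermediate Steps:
X(p) = 433 + 121*p (X(p) = 120*p + (433 + p) = 433 + 121*p)
N(d) = -d*(-43 + d)/4 (N(d) = -(d + d)*(d - 43)/8 = -2*d*(-43 + d)/8 = -d*(-43 + d)/4)
√(N(1855) + X(1405)) = √((¼)*1855*(43 - 1*1855) + (433 + 121*1405)) = √((¼)*1855*(43 - 1855) + (433 + 170005)) = √((¼)*1855*(-1812) + 170438) = √(-840315 + 170438) = √(-669877) = 227*I*√13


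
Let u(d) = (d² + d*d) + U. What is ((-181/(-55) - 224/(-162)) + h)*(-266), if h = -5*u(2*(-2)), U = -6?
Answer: 148515514/4455 ≈ 33337.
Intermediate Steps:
u(d) = -6 + 2*d² (u(d) = (d² + d*d) - 6 = (d² + d²) - 6 = 2*d² - 6 = -6 + 2*d²)
h = -130 (h = -5*(-6 + 2*(2*(-2))²) = -5*(-6 + 2*(-4)²) = -5*(-6 + 2*16) = -5*(-6 + 32) = -5*26 = -130)
((-181/(-55) - 224/(-162)) + h)*(-266) = ((-181/(-55) - 224/(-162)) - 130)*(-266) = ((-181*(-1/55) - 224*(-1/162)) - 130)*(-266) = ((181/55 + 112/81) - 130)*(-266) = (20821/4455 - 130)*(-266) = -558329/4455*(-266) = 148515514/4455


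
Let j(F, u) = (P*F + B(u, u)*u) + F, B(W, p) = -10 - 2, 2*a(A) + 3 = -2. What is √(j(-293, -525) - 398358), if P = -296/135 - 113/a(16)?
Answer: I*√820028145/45 ≈ 636.36*I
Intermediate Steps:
a(A) = -5/2 (a(A) = -3/2 + (½)*(-2) = -3/2 - 1 = -5/2)
B(W, p) = -12
P = 5806/135 (P = -296/135 - 113/(-5/2) = -296*1/135 - 113*(-⅖) = -296/135 + 226/5 = 5806/135 ≈ 43.007)
j(F, u) = -12*u + 5941*F/135 (j(F, u) = (5806*F/135 - 12*u) + F = (-12*u + 5806*F/135) + F = -12*u + 5941*F/135)
√(j(-293, -525) - 398358) = √((-12*(-525) + (5941/135)*(-293)) - 398358) = √((6300 - 1740713/135) - 398358) = √(-890213/135 - 398358) = √(-54668543/135) = I*√820028145/45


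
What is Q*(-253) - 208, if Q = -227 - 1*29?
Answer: 64560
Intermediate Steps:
Q = -256 (Q = -227 - 29 = -256)
Q*(-253) - 208 = -256*(-253) - 208 = 64768 - 208 = 64560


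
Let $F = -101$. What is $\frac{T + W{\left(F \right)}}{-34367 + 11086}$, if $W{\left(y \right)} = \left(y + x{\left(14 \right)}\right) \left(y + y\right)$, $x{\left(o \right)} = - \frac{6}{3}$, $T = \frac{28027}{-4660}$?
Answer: $- \frac{96927933}{108489460} \approx -0.89343$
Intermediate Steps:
$T = - \frac{28027}{4660}$ ($T = 28027 \left(- \frac{1}{4660}\right) = - \frac{28027}{4660} \approx -6.0144$)
$x{\left(o \right)} = -2$ ($x{\left(o \right)} = \left(-6\right) \frac{1}{3} = -2$)
$W{\left(y \right)} = 2 y \left(-2 + y\right)$ ($W{\left(y \right)} = \left(y - 2\right) \left(y + y\right) = \left(-2 + y\right) 2 y = 2 y \left(-2 + y\right)$)
$\frac{T + W{\left(F \right)}}{-34367 + 11086} = \frac{- \frac{28027}{4660} + 2 \left(-101\right) \left(-2 - 101\right)}{-34367 + 11086} = \frac{- \frac{28027}{4660} + 2 \left(-101\right) \left(-103\right)}{-23281} = \left(- \frac{28027}{4660} + 20806\right) \left(- \frac{1}{23281}\right) = \frac{96927933}{4660} \left(- \frac{1}{23281}\right) = - \frac{96927933}{108489460}$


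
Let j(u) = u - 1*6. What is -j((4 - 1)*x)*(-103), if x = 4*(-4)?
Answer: -5562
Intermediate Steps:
x = -16
j(u) = -6 + u (j(u) = u - 6 = -6 + u)
-j((4 - 1)*x)*(-103) = -(-6 + (4 - 1)*(-16))*(-103) = -(-6 + 3*(-16))*(-103) = -(-6 - 48)*(-103) = -1*(-54)*(-103) = 54*(-103) = -5562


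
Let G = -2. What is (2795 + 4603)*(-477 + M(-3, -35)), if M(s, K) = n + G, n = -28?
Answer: -3750786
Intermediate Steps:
M(s, K) = -30 (M(s, K) = -28 - 2 = -30)
(2795 + 4603)*(-477 + M(-3, -35)) = (2795 + 4603)*(-477 - 30) = 7398*(-507) = -3750786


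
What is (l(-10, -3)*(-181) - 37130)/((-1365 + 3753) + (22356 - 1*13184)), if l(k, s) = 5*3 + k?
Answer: -7607/2312 ≈ -3.2902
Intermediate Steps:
l(k, s) = 15 + k
(l(-10, -3)*(-181) - 37130)/((-1365 + 3753) + (22356 - 1*13184)) = ((15 - 10)*(-181) - 37130)/((-1365 + 3753) + (22356 - 1*13184)) = (5*(-181) - 37130)/(2388 + (22356 - 13184)) = (-905 - 37130)/(2388 + 9172) = -38035/11560 = -38035*1/11560 = -7607/2312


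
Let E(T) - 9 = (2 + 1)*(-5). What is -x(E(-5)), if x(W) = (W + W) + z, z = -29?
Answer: 41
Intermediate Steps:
E(T) = -6 (E(T) = 9 + (2 + 1)*(-5) = 9 + 3*(-5) = 9 - 15 = -6)
x(W) = -29 + 2*W (x(W) = (W + W) - 29 = 2*W - 29 = -29 + 2*W)
-x(E(-5)) = -(-29 + 2*(-6)) = -(-29 - 12) = -1*(-41) = 41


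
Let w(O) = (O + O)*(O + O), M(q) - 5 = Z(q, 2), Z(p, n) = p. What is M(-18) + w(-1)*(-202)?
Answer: -821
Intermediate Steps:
M(q) = 5 + q
w(O) = 4*O**2 (w(O) = (2*O)*(2*O) = 4*O**2)
M(-18) + w(-1)*(-202) = (5 - 18) + (4*(-1)**2)*(-202) = -13 + (4*1)*(-202) = -13 + 4*(-202) = -13 - 808 = -821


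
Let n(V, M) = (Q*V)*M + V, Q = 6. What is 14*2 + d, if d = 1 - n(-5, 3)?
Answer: 124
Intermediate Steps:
n(V, M) = V + 6*M*V (n(V, M) = (6*V)*M + V = 6*M*V + V = V + 6*M*V)
d = 96 (d = 1 - (-5)*(1 + 6*3) = 1 - (-5)*(1 + 18) = 1 - (-5)*19 = 1 - 1*(-95) = 1 + 95 = 96)
14*2 + d = 14*2 + 96 = 28 + 96 = 124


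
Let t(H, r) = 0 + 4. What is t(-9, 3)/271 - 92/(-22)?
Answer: 12510/2981 ≈ 4.1966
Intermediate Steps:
t(H, r) = 4
t(-9, 3)/271 - 92/(-22) = 4/271 - 92/(-22) = 4*(1/271) - 92*(-1/22) = 4/271 + 46/11 = 12510/2981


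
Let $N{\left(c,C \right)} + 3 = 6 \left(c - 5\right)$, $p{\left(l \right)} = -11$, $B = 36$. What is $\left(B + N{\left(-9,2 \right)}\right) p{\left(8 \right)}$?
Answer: $561$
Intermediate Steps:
$N{\left(c,C \right)} = -33 + 6 c$ ($N{\left(c,C \right)} = -3 + 6 \left(c - 5\right) = -3 + 6 \left(-5 + c\right) = -3 + \left(-30 + 6 c\right) = -33 + 6 c$)
$\left(B + N{\left(-9,2 \right)}\right) p{\left(8 \right)} = \left(36 + \left(-33 + 6 \left(-9\right)\right)\right) \left(-11\right) = \left(36 - 87\right) \left(-11\right) = \left(-51\right) \left(-11\right) = 561$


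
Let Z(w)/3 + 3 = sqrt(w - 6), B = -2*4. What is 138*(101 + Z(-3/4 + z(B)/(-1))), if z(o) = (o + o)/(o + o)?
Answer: 12696 + 207*I*sqrt(31) ≈ 12696.0 + 1152.5*I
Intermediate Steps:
B = -8
z(o) = 1 (z(o) = (2*o)/((2*o)) = (2*o)*(1/(2*o)) = 1)
Z(w) = -9 + 3*sqrt(-6 + w) (Z(w) = -9 + 3*sqrt(w - 6) = -9 + 3*sqrt(-6 + w))
138*(101 + Z(-3/4 + z(B)/(-1))) = 138*(101 + (-9 + 3*sqrt(-6 + (-3/4 + 1/(-1))))) = 138*(101 + (-9 + 3*sqrt(-6 + (-3*1/4 + 1*(-1))))) = 138*(101 + (-9 + 3*sqrt(-6 + (-3/4 - 1)))) = 138*(101 + (-9 + 3*sqrt(-6 - 7/4))) = 138*(101 + (-9 + 3*sqrt(-31/4))) = 138*(101 + (-9 + 3*(I*sqrt(31)/2))) = 138*(101 + (-9 + 3*I*sqrt(31)/2)) = 138*(92 + 3*I*sqrt(31)/2) = 12696 + 207*I*sqrt(31)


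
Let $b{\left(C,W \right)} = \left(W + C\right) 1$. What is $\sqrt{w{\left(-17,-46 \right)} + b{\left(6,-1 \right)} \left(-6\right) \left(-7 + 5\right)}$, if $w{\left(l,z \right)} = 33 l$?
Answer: $i \sqrt{501} \approx 22.383 i$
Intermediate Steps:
$b{\left(C,W \right)} = C + W$ ($b{\left(C,W \right)} = \left(C + W\right) 1 = C + W$)
$\sqrt{w{\left(-17,-46 \right)} + b{\left(6,-1 \right)} \left(-6\right) \left(-7 + 5\right)} = \sqrt{33 \left(-17\right) + \left(6 - 1\right) \left(-6\right) \left(-7 + 5\right)} = \sqrt{-561 + 5 \left(-6\right) \left(-2\right)} = \sqrt{-561 - -60} = \sqrt{-561 + 60} = \sqrt{-501} = i \sqrt{501}$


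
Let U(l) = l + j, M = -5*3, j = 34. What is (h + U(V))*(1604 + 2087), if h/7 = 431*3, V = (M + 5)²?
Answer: 33901835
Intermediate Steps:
M = -15
V = 100 (V = (-15 + 5)² = (-10)² = 100)
U(l) = 34 + l (U(l) = l + 34 = 34 + l)
h = 9051 (h = 7*(431*3) = 7*1293 = 9051)
(h + U(V))*(1604 + 2087) = (9051 + (34 + 100))*(1604 + 2087) = (9051 + 134)*3691 = 9185*3691 = 33901835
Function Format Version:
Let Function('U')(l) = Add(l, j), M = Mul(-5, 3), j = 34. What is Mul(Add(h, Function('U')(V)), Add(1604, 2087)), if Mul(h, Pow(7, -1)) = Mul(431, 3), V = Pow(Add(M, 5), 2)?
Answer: 33901835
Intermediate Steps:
M = -15
V = 100 (V = Pow(Add(-15, 5), 2) = Pow(-10, 2) = 100)
Function('U')(l) = Add(34, l) (Function('U')(l) = Add(l, 34) = Add(34, l))
h = 9051 (h = Mul(7, Mul(431, 3)) = Mul(7, 1293) = 9051)
Mul(Add(h, Function('U')(V)), Add(1604, 2087)) = Mul(Add(9051, Add(34, 100)), Add(1604, 2087)) = Mul(Add(9051, 134), 3691) = Mul(9185, 3691) = 33901835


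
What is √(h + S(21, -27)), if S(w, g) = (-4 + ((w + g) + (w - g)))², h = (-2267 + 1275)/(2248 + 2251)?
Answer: 34*√25279881/4499 ≈ 37.997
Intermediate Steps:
h = -992/4499 ≈ -0.22049
S(w, g) = (-4 + 2*w)² (S(w, g) = (-4 + ((g + w) + (w - g)))² = (-4 + 2*w)²)
√(h + S(21, -27)) = √(-992/4499 + 4*(-2 + 21)²) = √(-992/4499 + 4*19²) = √(-992/4499 + 4*361) = √(-992/4499 + 1444) = √(6495564/4499) = 34*√25279881/4499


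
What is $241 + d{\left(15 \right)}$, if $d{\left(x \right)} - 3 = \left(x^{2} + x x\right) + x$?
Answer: $709$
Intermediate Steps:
$d{\left(x \right)} = 3 + x + 2 x^{2}$ ($d{\left(x \right)} = 3 + \left(\left(x^{2} + x x\right) + x\right) = 3 + \left(\left(x^{2} + x^{2}\right) + x\right) = 3 + \left(2 x^{2} + x\right) = 3 + \left(x + 2 x^{2}\right) = 3 + x + 2 x^{2}$)
$241 + d{\left(15 \right)} = 241 + \left(3 + 15 + 2 \cdot 15^{2}\right) = 241 + \left(3 + 15 + 2 \cdot 225\right) = 241 + \left(3 + 15 + 450\right) = 241 + 468 = 709$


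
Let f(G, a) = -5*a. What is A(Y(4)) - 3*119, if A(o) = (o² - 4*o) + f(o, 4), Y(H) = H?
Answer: -377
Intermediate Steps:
A(o) = -20 + o² - 4*o (A(o) = (o² - 4*o) - 5*4 = (o² - 4*o) - 20 = -20 + o² - 4*o)
A(Y(4)) - 3*119 = (-20 + 4² - 4*4) - 3*119 = (-20 + 16 - 16) - 357 = -20 - 357 = -377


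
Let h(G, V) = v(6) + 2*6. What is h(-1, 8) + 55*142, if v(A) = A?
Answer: 7828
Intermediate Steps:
h(G, V) = 18 (h(G, V) = 6 + 2*6 = 6 + 12 = 18)
h(-1, 8) + 55*142 = 18 + 55*142 = 18 + 7810 = 7828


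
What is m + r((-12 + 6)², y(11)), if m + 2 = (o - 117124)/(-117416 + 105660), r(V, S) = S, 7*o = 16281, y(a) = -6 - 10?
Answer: -677669/82292 ≈ -8.2349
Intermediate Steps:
y(a) = -16
o = 16281/7 (o = (⅐)*16281 = 16281/7 ≈ 2325.9)
m = 639003/82292 (m = -2 + (16281/7 - 117124)/(-117416 + 105660) = -2 - 803587/7/(-11756) = -2 - 803587/7*(-1/11756) = -2 + 803587/82292 = 639003/82292 ≈ 7.7651)
m + r((-12 + 6)², y(11)) = 639003/82292 - 16 = -677669/82292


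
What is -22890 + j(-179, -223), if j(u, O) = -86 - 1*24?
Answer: -23000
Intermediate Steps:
j(u, O) = -110 (j(u, O) = -86 - 24 = -110)
-22890 + j(-179, -223) = -22890 - 110 = -23000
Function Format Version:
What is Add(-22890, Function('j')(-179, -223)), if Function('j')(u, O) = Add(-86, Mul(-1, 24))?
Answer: -23000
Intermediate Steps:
Function('j')(u, O) = -110 (Function('j')(u, O) = Add(-86, -24) = -110)
Add(-22890, Function('j')(-179, -223)) = Add(-22890, -110) = -23000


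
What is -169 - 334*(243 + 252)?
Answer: -165499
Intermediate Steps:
-169 - 334*(243 + 252) = -169 - 334*495 = -169 - 165330 = -165499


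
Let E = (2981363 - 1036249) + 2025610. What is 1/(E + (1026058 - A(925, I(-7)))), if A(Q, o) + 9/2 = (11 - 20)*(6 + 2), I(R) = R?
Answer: 2/9993717 ≈ 2.0013e-7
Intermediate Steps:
A(Q, o) = -153/2 (A(Q, o) = -9/2 + (11 - 20)*(6 + 2) = -9/2 - 9*8 = -9/2 - 72 = -153/2)
E = 3970724 (E = 1945114 + 2025610 = 3970724)
1/(E + (1026058 - A(925, I(-7)))) = 1/(3970724 + (1026058 - 1*(-153/2))) = 1/(3970724 + (1026058 + 153/2)) = 1/(3970724 + 2052269/2) = 1/(9993717/2) = 2/9993717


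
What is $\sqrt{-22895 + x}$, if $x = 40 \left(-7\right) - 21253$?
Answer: $2 i \sqrt{11107} \approx 210.78 i$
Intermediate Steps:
$x = -21533$ ($x = -280 - 21253 = -21533$)
$\sqrt{-22895 + x} = \sqrt{-22895 - 21533} = \sqrt{-44428} = 2 i \sqrt{11107}$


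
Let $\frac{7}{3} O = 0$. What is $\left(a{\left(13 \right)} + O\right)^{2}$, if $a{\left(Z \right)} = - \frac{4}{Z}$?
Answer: $\frac{16}{169} \approx 0.094675$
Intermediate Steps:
$O = 0$ ($O = \frac{3}{7} \cdot 0 = 0$)
$\left(a{\left(13 \right)} + O\right)^{2} = \left(- \frac{4}{13} + 0\right)^{2} = \left(- \frac{4}{13}\right)^{2} = \frac{16}{169}$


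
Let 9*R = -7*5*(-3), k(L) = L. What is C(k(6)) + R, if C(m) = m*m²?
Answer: 683/3 ≈ 227.67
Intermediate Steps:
C(m) = m³
R = 35/3 (R = (-7*5*(-3))/9 = (-35*(-3))/9 = (⅑)*105 = 35/3 ≈ 11.667)
C(k(6)) + R = 6³ + 35/3 = 216 + 35/3 = 683/3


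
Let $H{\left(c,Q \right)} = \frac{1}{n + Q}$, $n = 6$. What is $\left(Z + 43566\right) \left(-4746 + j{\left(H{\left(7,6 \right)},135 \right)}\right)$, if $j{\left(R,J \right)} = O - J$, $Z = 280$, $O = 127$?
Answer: $-208443884$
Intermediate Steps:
$H{\left(c,Q \right)} = \frac{1}{6 + Q}$
$j{\left(R,J \right)} = 127 - J$
$\left(Z + 43566\right) \left(-4746 + j{\left(H{\left(7,6 \right)},135 \right)}\right) = \left(280 + 43566\right) \left(-4746 + \left(127 - 135\right)\right) = 43846 \left(-4746 + \left(127 - 135\right)\right) = 43846 \left(-4746 - 8\right) = 43846 \left(-4754\right) = -208443884$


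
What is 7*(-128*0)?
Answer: 0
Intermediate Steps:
7*(-128*0) = 7*0 = 0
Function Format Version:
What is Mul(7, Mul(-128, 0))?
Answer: 0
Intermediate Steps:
Mul(7, Mul(-128, 0)) = Mul(7, 0) = 0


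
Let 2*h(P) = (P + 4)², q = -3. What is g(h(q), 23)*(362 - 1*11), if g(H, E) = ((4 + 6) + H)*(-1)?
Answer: -7371/2 ≈ -3685.5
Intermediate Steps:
h(P) = (4 + P)²/2 (h(P) = (P + 4)²/2 = (4 + P)²/2)
g(H, E) = -10 - H (g(H, E) = (10 + H)*(-1) = -10 - H)
g(h(q), 23)*(362 - 1*11) = (-10 - (4 - 3)²/2)*(362 - 1*11) = (-10 - 1²/2)*(362 - 11) = (-10 - 1/2)*351 = (-10 - 1*½)*351 = (-10 - ½)*351 = -21/2*351 = -7371/2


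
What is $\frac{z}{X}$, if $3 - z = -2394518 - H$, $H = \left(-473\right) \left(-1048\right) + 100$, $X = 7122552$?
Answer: $\frac{2890325}{7122552} \approx 0.4058$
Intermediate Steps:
$H = 495804$ ($H = 495704 + 100 = 495804$)
$z = 2890325$ ($z = 3 - \left(-2394518 - 495804\right) = 3 - -2890322 = 3 + 2890322 = 2890325$)
$\frac{z}{X} = \frac{2890325}{7122552}$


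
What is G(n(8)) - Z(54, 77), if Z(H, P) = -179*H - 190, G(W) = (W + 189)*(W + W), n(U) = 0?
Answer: 9856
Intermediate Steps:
G(W) = 2*W*(189 + W) (G(W) = (189 + W)*(2*W) = 2*W*(189 + W))
Z(H, P) = -190 - 179*H
G(n(8)) - Z(54, 77) = 2*0*(189 + 0) - (-190 - 179*54) = 2*0*189 - (-190 - 9666) = 0 - 1*(-9856) = 0 + 9856 = 9856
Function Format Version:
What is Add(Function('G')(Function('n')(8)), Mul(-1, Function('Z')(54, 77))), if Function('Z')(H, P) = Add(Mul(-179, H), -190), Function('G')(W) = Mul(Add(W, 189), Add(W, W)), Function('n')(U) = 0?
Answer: 9856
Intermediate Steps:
Function('G')(W) = Mul(2, W, Add(189, W)) (Function('G')(W) = Mul(Add(189, W), Mul(2, W)) = Mul(2, W, Add(189, W)))
Function('Z')(H, P) = Add(-190, Mul(-179, H))
Add(Function('G')(Function('n')(8)), Mul(-1, Function('Z')(54, 77))) = Add(Mul(2, 0, Add(189, 0)), Mul(-1, Add(-190, Mul(-179, 54)))) = Add(Mul(2, 0, 189), Mul(-1, Add(-190, -9666))) = Add(0, Mul(-1, -9856)) = Add(0, 9856) = 9856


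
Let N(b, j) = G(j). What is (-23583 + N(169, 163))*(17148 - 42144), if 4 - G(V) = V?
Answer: 593455032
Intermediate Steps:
G(V) = 4 - V
N(b, j) = 4 - j
(-23583 + N(169, 163))*(17148 - 42144) = (-23583 + (4 - 1*163))*(17148 - 42144) = (-23583 + (4 - 163))*(-24996) = (-23583 - 159)*(-24996) = -23742*(-24996) = 593455032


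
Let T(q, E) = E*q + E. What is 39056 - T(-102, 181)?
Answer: 57337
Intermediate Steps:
T(q, E) = E + E*q
39056 - T(-102, 181) = 39056 - 181*(1 - 102) = 39056 - 181*(-101) = 39056 - 1*(-18281) = 39056 + 18281 = 57337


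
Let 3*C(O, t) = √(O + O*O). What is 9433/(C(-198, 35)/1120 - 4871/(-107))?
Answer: 3083598255987200/14881324425217 - 60479113520*√4334/14881324425217 ≈ 206.95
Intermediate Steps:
C(O, t) = √(O + O²)/3 (C(O, t) = √(O + O*O)/3 = √(O + O²)/3)
9433/(C(-198, 35)/1120 - 4871/(-107)) = 9433/((√(-198*(1 - 198))/3)/1120 - 4871/(-107)) = 9433/((√(-198*(-197))/3)*(1/1120) - 4871*(-1/107)) = 9433/((√39006/3)*(1/1120) + 4871/107) = 9433/(((3*√4334)/3)*(1/1120) + 4871/107) = 9433/(√4334*(1/1120) + 4871/107) = 9433/(√4334/1120 + 4871/107) = 9433/(4871/107 + √4334/1120)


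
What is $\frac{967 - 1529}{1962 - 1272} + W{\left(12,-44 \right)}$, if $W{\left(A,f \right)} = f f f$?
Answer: $- \frac{29388761}{345} \approx -85185.0$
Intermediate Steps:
$W{\left(A,f \right)} = f^{3}$ ($W{\left(A,f \right)} = f^{2} f = f^{3}$)
$\frac{967 - 1529}{1962 - 1272} + W{\left(12,-44 \right)} = \frac{967 - 1529}{1962 - 1272} + \left(-44\right)^{3} = - \frac{562}{690} - 85184 = \left(-562\right) \frac{1}{690} - 85184 = - \frac{281}{345} - 85184 = - \frac{29388761}{345}$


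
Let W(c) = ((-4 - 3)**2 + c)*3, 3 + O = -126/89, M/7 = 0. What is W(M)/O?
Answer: -4361/131 ≈ -33.290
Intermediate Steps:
M = 0 (M = 7*0 = 0)
O = -393/89 (O = -3 - 126/89 = -393/89 ≈ -4.4157)
W(c) = 147 + 3*c (W(c) = ((-7)**2 + c)*3 = (49 + c)*3 = 147 + 3*c)
W(M)/O = (147 + 3*0)/(-393/89) = (147 + 0)*(-89/393) = 147*(-89/393) = -4361/131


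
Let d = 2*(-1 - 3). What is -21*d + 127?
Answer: 295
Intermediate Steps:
d = -8 (d = 2*(-4) = -8)
-21*d + 127 = -21*(-8) + 127 = 168 + 127 = 295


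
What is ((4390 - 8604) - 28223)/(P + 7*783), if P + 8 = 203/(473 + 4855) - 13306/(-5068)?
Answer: -218968433712/36963883241 ≈ -5.9239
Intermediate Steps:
P = -36023815/6750576 (P = -8 + (203/(473 + 4855) - 13306/(-5068)) = -8 + (203/5328 - 13306*(-1/5068)) = -8 + (203*(1/5328) + 6653/2534) = -8 + (203/5328 + 6653/2534) = -8 + 17980793/6750576 = -36023815/6750576 ≈ -5.3364)
((4390 - 8604) - 28223)/(P + 7*783) = ((4390 - 8604) - 28223)/(-36023815/6750576 + 7*783) = (-4214 - 28223)/(-36023815/6750576 + 5481) = -32437/36963883241/6750576 = -32437*6750576/36963883241 = -218968433712/36963883241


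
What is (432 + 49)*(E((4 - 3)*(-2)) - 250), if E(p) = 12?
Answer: -114478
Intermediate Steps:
(432 + 49)*(E((4 - 3)*(-2)) - 250) = (432 + 49)*(12 - 250) = 481*(-238) = -114478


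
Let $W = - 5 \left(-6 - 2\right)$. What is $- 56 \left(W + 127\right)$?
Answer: $-9352$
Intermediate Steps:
$W = 40$ ($W = \left(-5\right) \left(-8\right) = 40$)
$- 56 \left(W + 127\right) = - 56 \left(40 + 127\right) = \left(-56\right) 167 = -9352$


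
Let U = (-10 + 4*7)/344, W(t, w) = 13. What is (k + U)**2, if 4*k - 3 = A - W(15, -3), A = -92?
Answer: 19158129/29584 ≈ 647.58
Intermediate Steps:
U = 9/172 (U = (-10 + 28)*(1/344) = 18*(1/344) = 9/172 ≈ 0.052326)
k = -51/2 (k = 3/4 + (-92 - 1*13)/4 = 3/4 + (-92 - 13)/4 = 3/4 + (1/4)*(-105) = 3/4 - 105/4 = -51/2 ≈ -25.500)
(k + U)**2 = (-51/2 + 9/172)**2 = (-4377/172)**2 = 19158129/29584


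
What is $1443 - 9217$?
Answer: $-7774$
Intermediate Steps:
$1443 - 9217 = -7774$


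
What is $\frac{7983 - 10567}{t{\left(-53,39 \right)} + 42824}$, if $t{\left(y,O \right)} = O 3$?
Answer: $- \frac{2584}{42941} \approx -0.060176$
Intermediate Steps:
$t{\left(y,O \right)} = 3 O$
$\frac{7983 - 10567}{t{\left(-53,39 \right)} + 42824} = \frac{7983 - 10567}{3 \cdot 39 + 42824} = - \frac{2584}{117 + 42824} = - \frac{2584}{42941}$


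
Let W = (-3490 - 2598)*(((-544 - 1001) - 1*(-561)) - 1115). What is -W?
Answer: -12778712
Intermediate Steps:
W = 12778712 (W = -6088*((-1545 + 561) - 1115) = -6088*(-984 - 1115) = -6088*(-2099) = 12778712)
-W = -1*12778712 = -12778712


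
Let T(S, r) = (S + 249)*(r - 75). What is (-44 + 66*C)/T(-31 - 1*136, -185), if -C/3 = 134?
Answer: 3322/2665 ≈ 1.2465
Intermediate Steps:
C = -402 (C = -3*134 = -402)
T(S, r) = (-75 + r)*(249 + S) (T(S, r) = (249 + S)*(-75 + r) = (-75 + r)*(249 + S))
(-44 + 66*C)/T(-31 - 1*136, -185) = (-44 + 66*(-402))/(-18675 - 75*(-31 - 1*136) + 249*(-185) + (-31 - 1*136)*(-185)) = (-44 - 26532)/(-18675 - 75*(-31 - 136) - 46065 + (-31 - 136)*(-185)) = -26576/(-18675 - 75*(-167) - 46065 - 167*(-185)) = -26576/(-18675 + 12525 - 46065 + 30895) = -26576/(-21320) = -26576*(-1/21320) = 3322/2665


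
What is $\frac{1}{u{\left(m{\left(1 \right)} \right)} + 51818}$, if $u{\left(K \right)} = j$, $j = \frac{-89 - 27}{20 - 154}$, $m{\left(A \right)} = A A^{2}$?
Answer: $\frac{67}{3471864} \approx 1.9298 \cdot 10^{-5}$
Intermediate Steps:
$m{\left(A \right)} = A^{3}$
$j = \frac{58}{67}$ ($j = - \frac{116}{-134} = \left(-116\right) \left(- \frac{1}{134}\right) = \frac{58}{67} \approx 0.86567$)
$u{\left(K \right)} = \frac{58}{67}$
$\frac{1}{u{\left(m{\left(1 \right)} \right)} + 51818} = \frac{1}{\frac{58}{67} + 51818} = \frac{1}{\frac{3471864}{67}} = \frac{67}{3471864}$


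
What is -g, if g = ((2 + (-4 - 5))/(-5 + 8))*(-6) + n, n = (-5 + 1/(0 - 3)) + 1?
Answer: -29/3 ≈ -9.6667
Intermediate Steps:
n = -13/3 (n = (-5 + 1/(-3)) + 1 = (-5 - 1/3) + 1 = -16/3 + 1 = -13/3 ≈ -4.3333)
g = 29/3 (g = ((2 + (-4 - 5))/(-5 + 8))*(-6) - 13/3 = ((2 - 9)/3)*(-6) - 13/3 = -7*1/3*(-6) - 13/3 = -7/3*(-6) - 13/3 = 14 - 13/3 = 29/3 ≈ 9.6667)
-g = -1*29/3 = -29/3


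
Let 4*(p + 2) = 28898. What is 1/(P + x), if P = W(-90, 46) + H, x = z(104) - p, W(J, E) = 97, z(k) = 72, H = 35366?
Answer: 2/56625 ≈ 3.5320e-5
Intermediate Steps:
p = 14445/2 (p = -2 + (¼)*28898 = -2 + 14449/2 = 14445/2 ≈ 7222.5)
x = -14301/2 (x = 72 - 1*14445/2 = 72 - 14445/2 = -14301/2 ≈ -7150.5)
P = 35463 (P = 97 + 35366 = 35463)
1/(P + x) = 1/(35463 - 14301/2) = 1/(56625/2) = 2/56625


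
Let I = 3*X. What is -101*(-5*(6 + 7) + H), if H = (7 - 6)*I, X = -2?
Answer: 7171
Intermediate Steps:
I = -6 (I = 3*(-2) = -6)
H = -6 (H = (7 - 6)*(-6) = 1*(-6) = -6)
-101*(-5*(6 + 7) + H) = -101*(-5*(6 + 7) - 6) = -101*(-5*13 - 6) = -101*(-65 - 6) = -101*(-71) = 7171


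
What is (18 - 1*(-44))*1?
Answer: 62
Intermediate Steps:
(18 - 1*(-44))*1 = (18 + 44)*1 = 62*1 = 62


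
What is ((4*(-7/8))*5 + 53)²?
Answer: 5041/4 ≈ 1260.3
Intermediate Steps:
((4*(-7/8))*5 + 53)² = (-7/2*5 + 53)² = (-35/2 + 53)² = (71/2)² = 5041/4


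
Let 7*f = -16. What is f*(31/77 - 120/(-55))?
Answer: -3184/539 ≈ -5.9072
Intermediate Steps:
f = -16/7 (f = (1/7)*(-16) = -16/7 ≈ -2.2857)
f*(31/77 - 120/(-55)) = -16*(31/77 - 120/(-55))/7 = -16*(31*(1/77) - 120*(-1/55))/7 = -16*(31/77 + 24/11)/7 = -16/7*199/77 = -3184/539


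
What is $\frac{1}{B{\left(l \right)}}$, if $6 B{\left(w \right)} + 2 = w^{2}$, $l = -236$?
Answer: $\frac{3}{27847} \approx 0.00010773$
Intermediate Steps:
$B{\left(w \right)} = - \frac{1}{3} + \frac{w^{2}}{6}$
$\frac{1}{B{\left(l \right)}} = \frac{1}{- \frac{1}{3} + \frac{\left(-236\right)^{2}}{6}} = \frac{1}{- \frac{1}{3} + \frac{1}{6} \cdot 55696} = \frac{1}{- \frac{1}{3} + \frac{27848}{3}} = \frac{1}{\frac{27847}{3}} = \frac{3}{27847}$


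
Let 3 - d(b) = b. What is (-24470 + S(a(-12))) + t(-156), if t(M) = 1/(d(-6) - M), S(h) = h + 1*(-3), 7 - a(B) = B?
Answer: -4034909/165 ≈ -24454.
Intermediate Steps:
a(B) = 7 - B
S(h) = -3 + h (S(h) = h - 3 = -3 + h)
d(b) = 3 - b
t(M) = 1/(9 - M) (t(M) = 1/((3 - 1*(-6)) - M) = 1/((3 + 6) - M) = 1/(9 - M))
(-24470 + S(a(-12))) + t(-156) = (-24470 + (-3 + (7 - 1*(-12)))) - 1/(-9 - 156) = (-24470 + (-3 + (7 + 12))) - 1/(-165) = (-24470 + (-3 + 19)) - 1*(-1/165) = (-24470 + 16) + 1/165 = -24454 + 1/165 = -4034909/165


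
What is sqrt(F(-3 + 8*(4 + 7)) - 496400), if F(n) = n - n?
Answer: 20*I*sqrt(1241) ≈ 704.56*I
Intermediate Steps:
F(n) = 0
sqrt(F(-3 + 8*(4 + 7)) - 496400) = sqrt(0 - 496400) = sqrt(-496400) = 20*I*sqrt(1241)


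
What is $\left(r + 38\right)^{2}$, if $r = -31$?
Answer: $49$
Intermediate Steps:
$\left(r + 38\right)^{2} = \left(-31 + 38\right)^{2} = 7^{2} = 49$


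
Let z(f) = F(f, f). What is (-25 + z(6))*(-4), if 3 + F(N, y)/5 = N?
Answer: 40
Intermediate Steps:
F(N, y) = -15 + 5*N
z(f) = -15 + 5*f
(-25 + z(6))*(-4) = (-25 + (-15 + 5*6))*(-4) = (-25 + (-15 + 30))*(-4) = (-25 + 15)*(-4) = -10*(-4) = 40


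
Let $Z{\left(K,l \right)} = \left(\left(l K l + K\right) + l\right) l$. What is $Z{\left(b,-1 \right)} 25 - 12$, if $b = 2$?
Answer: $-87$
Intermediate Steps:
$Z{\left(K,l \right)} = l \left(K + l + K l^{2}\right)$ ($Z{\left(K,l \right)} = \left(\left(K l l + K\right) + l\right) l = \left(\left(K l^{2} + K\right) + l\right) l = \left(\left(K + K l^{2}\right) + l\right) l = \left(K + l + K l^{2}\right) l = l \left(K + l + K l^{2}\right)$)
$Z{\left(b,-1 \right)} 25 - 12 = - (2 - 1 + 2 \left(-1\right)^{2}) 25 - 12 = - (2 - 1 + 2 \cdot 1) 25 - 12 = - (2 - 1 + 2) 25 - 12 = \left(-1\right) 3 \cdot 25 - 12 = \left(-3\right) 25 - 12 = -75 - 12 = -87$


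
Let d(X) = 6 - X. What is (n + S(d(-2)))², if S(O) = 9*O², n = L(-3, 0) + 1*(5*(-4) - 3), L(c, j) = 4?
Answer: 310249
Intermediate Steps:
n = -19 (n = 4 + 1*(5*(-4) - 3) = 4 + 1*(-20 - 3) = 4 + 1*(-23) = 4 - 23 = -19)
(n + S(d(-2)))² = (-19 + 9*(6 - 1*(-2))²)² = (-19 + 9*(6 + 2)²)² = (-19 + 9*8²)² = (-19 + 9*64)² = (-19 + 576)² = 557² = 310249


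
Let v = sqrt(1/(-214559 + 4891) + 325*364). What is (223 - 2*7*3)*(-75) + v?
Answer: -13575 + sqrt(1300136821822383)/104834 ≈ -13231.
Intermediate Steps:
v = sqrt(1300136821822383)/104834 (v = sqrt(1/(-209668) + 118300) = sqrt(-1/209668 + 118300) = sqrt(24803724399/209668) = sqrt(1300136821822383)/104834 ≈ 343.95)
(223 - 2*7*3)*(-75) + v = (223 - 2*7*3)*(-75) + sqrt(1300136821822383)/104834 = (223 - 14*3)*(-75) + sqrt(1300136821822383)/104834 = (223 - 42)*(-75) + sqrt(1300136821822383)/104834 = 181*(-75) + sqrt(1300136821822383)/104834 = -13575 + sqrt(1300136821822383)/104834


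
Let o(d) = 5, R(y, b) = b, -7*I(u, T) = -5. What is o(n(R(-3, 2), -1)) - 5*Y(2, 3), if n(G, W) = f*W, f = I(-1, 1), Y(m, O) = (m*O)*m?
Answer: -55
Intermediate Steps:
Y(m, O) = O*m² (Y(m, O) = (O*m)*m = O*m²)
I(u, T) = 5/7 (I(u, T) = -⅐*(-5) = 5/7)
f = 5/7 ≈ 0.71429
n(G, W) = 5*W/7
o(n(R(-3, 2), -1)) - 5*Y(2, 3) = 5 - 15*2² = 5 - 15*4 = 5 - 5*12 = 5 - 60 = -55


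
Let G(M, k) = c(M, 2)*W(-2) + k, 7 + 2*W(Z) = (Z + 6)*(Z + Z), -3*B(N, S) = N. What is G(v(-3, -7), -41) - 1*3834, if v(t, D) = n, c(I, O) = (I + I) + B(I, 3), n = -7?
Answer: -22445/6 ≈ -3740.8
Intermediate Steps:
B(N, S) = -N/3
c(I, O) = 5*I/3 (c(I, O) = (I + I) - I/3 = 2*I - I/3 = 5*I/3)
v(t, D) = -7
W(Z) = -7/2 + Z*(6 + Z) (W(Z) = -7/2 + ((Z + 6)*(Z + Z))/2 = -7/2 + ((6 + Z)*(2*Z))/2 = -7/2 + (2*Z*(6 + Z))/2 = -7/2 + Z*(6 + Z))
G(M, k) = k - 115*M/6 (G(M, k) = (5*M/3)*(-7/2 + (-2)**2 + 6*(-2)) + k = (5*M/3)*(-7/2 + 4 - 12) + k = (5*M/3)*(-23/2) + k = -115*M/6 + k = k - 115*M/6)
G(v(-3, -7), -41) - 1*3834 = (-41 - 115/6*(-7)) - 1*3834 = (-41 + 805/6) - 3834 = 559/6 - 3834 = -22445/6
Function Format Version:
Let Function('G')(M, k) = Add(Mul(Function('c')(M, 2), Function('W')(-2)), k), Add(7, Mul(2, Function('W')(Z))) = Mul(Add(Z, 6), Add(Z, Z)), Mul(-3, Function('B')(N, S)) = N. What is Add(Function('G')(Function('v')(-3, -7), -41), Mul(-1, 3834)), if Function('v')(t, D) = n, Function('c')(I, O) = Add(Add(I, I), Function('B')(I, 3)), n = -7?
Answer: Rational(-22445, 6) ≈ -3740.8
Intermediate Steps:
Function('B')(N, S) = Mul(Rational(-1, 3), N)
Function('c')(I, O) = Mul(Rational(5, 3), I) (Function('c')(I, O) = Add(Add(I, I), Mul(Rational(-1, 3), I)) = Add(Mul(2, I), Mul(Rational(-1, 3), I)) = Mul(Rational(5, 3), I))
Function('v')(t, D) = -7
Function('W')(Z) = Add(Rational(-7, 2), Mul(Z, Add(6, Z))) (Function('W')(Z) = Add(Rational(-7, 2), Mul(Rational(1, 2), Mul(Add(Z, 6), Add(Z, Z)))) = Add(Rational(-7, 2), Mul(Rational(1, 2), Mul(Add(6, Z), Mul(2, Z)))) = Add(Rational(-7, 2), Mul(Rational(1, 2), Mul(2, Z, Add(6, Z)))) = Add(Rational(-7, 2), Mul(Z, Add(6, Z))))
Function('G')(M, k) = Add(k, Mul(Rational(-115, 6), M)) (Function('G')(M, k) = Add(Mul(Mul(Rational(5, 3), M), Add(Rational(-7, 2), Pow(-2, 2), Mul(6, -2))), k) = Add(Mul(Mul(Rational(5, 3), M), Add(Rational(-7, 2), 4, -12)), k) = Add(Mul(Mul(Rational(5, 3), M), Rational(-23, 2)), k) = Add(Mul(Rational(-115, 6), M), k) = Add(k, Mul(Rational(-115, 6), M)))
Add(Function('G')(Function('v')(-3, -7), -41), Mul(-1, 3834)) = Add(Add(-41, Mul(Rational(-115, 6), -7)), Mul(-1, 3834)) = Add(Add(-41, Rational(805, 6)), -3834) = Add(Rational(559, 6), -3834) = Rational(-22445, 6)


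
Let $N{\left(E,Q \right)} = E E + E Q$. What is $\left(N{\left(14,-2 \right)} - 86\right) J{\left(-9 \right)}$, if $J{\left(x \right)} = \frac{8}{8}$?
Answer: $82$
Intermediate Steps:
$J{\left(x \right)} = 1$ ($J{\left(x \right)} = 8 \cdot \frac{1}{8} = 1$)
$N{\left(E,Q \right)} = E^{2} + E Q$
$\left(N{\left(14,-2 \right)} - 86\right) J{\left(-9 \right)} = \left(14 \left(14 - 2\right) - 86\right) 1 = \left(14 \cdot 12 + \left(-203 + 117\right)\right) 1 = \left(168 - 86\right) 1 = 82 \cdot 1 = 82$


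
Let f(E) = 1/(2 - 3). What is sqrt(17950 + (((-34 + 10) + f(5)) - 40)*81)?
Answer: sqrt(12685) ≈ 112.63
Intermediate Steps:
f(E) = -1 (f(E) = 1/(-1) = -1)
sqrt(17950 + (((-34 + 10) + f(5)) - 40)*81) = sqrt(17950 + (((-34 + 10) - 1) - 40)*81) = sqrt(17950 + ((-24 - 1) - 40)*81) = sqrt(17950 + (-25 - 40)*81) = sqrt(17950 - 65*81) = sqrt(17950 - 5265) = sqrt(12685)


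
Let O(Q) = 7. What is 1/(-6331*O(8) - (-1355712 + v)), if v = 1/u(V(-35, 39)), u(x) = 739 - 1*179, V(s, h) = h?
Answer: 560/734381199 ≈ 7.6255e-7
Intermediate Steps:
u(x) = 560 (u(x) = 739 - 179 = 560)
v = 1/560 ≈ 0.0017857
1/(-6331*O(8) - (-1355712 + v)) = 1/(-6331*7 - (-1355712 + 1/560)) = 1/(-44317 - 1*(-759198719/560)) = 1/(-44317 + 759198719/560) = 1/(734381199/560) = 560/734381199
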